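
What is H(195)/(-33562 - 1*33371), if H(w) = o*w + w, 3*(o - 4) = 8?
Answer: -1495/66933 ≈ -0.022336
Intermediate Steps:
o = 20/3 (o = 4 + (1/3)*8 = 4 + 8/3 = 20/3 ≈ 6.6667)
H(w) = 23*w/3 (H(w) = 20*w/3 + w = 23*w/3)
H(195)/(-33562 - 1*33371) = ((23/3)*195)/(-33562 - 1*33371) = 1495/(-33562 - 33371) = 1495/(-66933) = 1495*(-1/66933) = -1495/66933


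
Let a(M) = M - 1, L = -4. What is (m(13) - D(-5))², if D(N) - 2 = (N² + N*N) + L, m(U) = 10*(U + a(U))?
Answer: 40804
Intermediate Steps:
a(M) = -1 + M
m(U) = -10 + 20*U (m(U) = 10*(U + (-1 + U)) = 10*(-1 + 2*U) = -10 + 20*U)
D(N) = -2 + 2*N² (D(N) = 2 + ((N² + N*N) - 4) = 2 + ((N² + N²) - 4) = 2 + (2*N² - 4) = 2 + (-4 + 2*N²) = -2 + 2*N²)
(m(13) - D(-5))² = ((-10 + 20*13) - (-2 + 2*(-5)²))² = ((-10 + 260) - (-2 + 2*25))² = (250 - (-2 + 50))² = (250 - 1*48)² = (250 - 48)² = 202² = 40804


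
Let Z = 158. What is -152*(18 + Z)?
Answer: -26752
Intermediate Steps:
-152*(18 + Z) = -152*(18 + 158) = -152*176 = -26752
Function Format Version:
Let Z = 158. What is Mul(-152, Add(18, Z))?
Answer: -26752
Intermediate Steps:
Mul(-152, Add(18, Z)) = Mul(-152, Add(18, 158)) = Mul(-152, 176) = -26752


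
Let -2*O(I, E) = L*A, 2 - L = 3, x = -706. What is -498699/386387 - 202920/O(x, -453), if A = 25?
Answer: -31364753511/1931935 ≈ -16235.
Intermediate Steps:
L = -1 (L = 2 - 1*3 = 2 - 3 = -1)
O(I, E) = 25/2 (O(I, E) = -(-1)*25/2 = -½*(-25) = 25/2)
-498699/386387 - 202920/O(x, -453) = -498699/386387 - 202920/25/2 = -498699*1/386387 - 202920*2/25 = -498699/386387 - 81168/5 = -31364753511/1931935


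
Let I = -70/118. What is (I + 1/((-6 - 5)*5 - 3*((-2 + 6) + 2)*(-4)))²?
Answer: 287296/1006009 ≈ 0.28558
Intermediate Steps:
I = -35/59 (I = -70*1/118 = -35/59 ≈ -0.59322)
(I + 1/((-6 - 5)*5 - 3*((-2 + 6) + 2)*(-4)))² = (-35/59 + 1/((-6 - 5)*5 - 3*((-2 + 6) + 2)*(-4)))² = (-35/59 + 1/(-11*5 - 3*(4 + 2)*(-4)))² = (-35/59 + 1/(-55 - 3*6*(-4)))² = (-35/59 + 1/(-55 - 18*(-4)))² = (-35/59 + 1/(-55 + 72))² = (-35/59 + 1/17)² = (-536/1003)² = 287296/1006009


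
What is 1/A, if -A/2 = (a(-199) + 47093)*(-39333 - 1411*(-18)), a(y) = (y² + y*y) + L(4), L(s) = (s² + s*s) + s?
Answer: 1/3520844970 ≈ 2.8402e-10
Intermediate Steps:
L(s) = s + 2*s² (L(s) = (s² + s²) + s = 2*s² + s = s + 2*s²)
a(y) = 36 + 2*y² (a(y) = (y² + y*y) + 4*(1 + 2*4) = (y² + y²) + 4*(1 + 8) = 2*y² + 4*9 = 2*y² + 36 = 36 + 2*y²)
A = 3520844970 (A = -2*((36 + 2*(-199)²) + 47093)*(-39333 - 1411*(-18)) = -2*((36 + 2*39601) + 47093)*(-39333 + 25398) = -2*((36 + 79202) + 47093)*(-13935) = -2*(79238 + 47093)*(-13935) = -252662*(-13935) = -2*(-1760422485) = 3520844970)
1/A = 1/3520844970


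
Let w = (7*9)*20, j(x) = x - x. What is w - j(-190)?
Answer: 1260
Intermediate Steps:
j(x) = 0
w = 1260 (w = 63*20 = 1260)
w - j(-190) = 1260 - 1*0 = 1260 + 0 = 1260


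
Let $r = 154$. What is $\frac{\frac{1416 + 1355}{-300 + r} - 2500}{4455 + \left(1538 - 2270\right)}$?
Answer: $- \frac{367771}{543558} \approx -0.6766$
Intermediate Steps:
$\frac{\frac{1416 + 1355}{-300 + r} - 2500}{4455 + \left(1538 - 2270\right)} = \frac{\frac{1416 + 1355}{-300 + 154} - 2500}{4455 + \left(1538 - 2270\right)} = \frac{\frac{2771}{-146} - 2500}{4455 - 732} = \frac{2771 \left(- \frac{1}{146}\right) - 2500}{3723} = \left(- \frac{2771}{146} - 2500\right) \frac{1}{3723} = \left(- \frac{367771}{146}\right) \frac{1}{3723} = - \frac{367771}{543558}$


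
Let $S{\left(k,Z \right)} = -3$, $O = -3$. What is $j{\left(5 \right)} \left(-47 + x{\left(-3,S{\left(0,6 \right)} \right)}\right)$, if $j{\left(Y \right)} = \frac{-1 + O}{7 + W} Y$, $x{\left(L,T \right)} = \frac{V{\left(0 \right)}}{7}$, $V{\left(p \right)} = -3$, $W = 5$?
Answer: $\frac{1660}{21} \approx 79.048$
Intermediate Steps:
$x{\left(L,T \right)} = - \frac{3}{7}$
$j{\left(Y \right)} = - \frac{Y}{3}$ ($j{\left(Y \right)} = \frac{-1 - 3}{7 + 5} Y = - \frac{4}{12} Y = \left(-4\right) \frac{1}{12} Y = - \frac{Y}{3}$)
$j{\left(5 \right)} \left(-47 + x{\left(-3,S{\left(0,6 \right)} \right)}\right) = \left(- \frac{1}{3}\right) 5 \left(-47 - \frac{3}{7}\right) = \left(- \frac{5}{3}\right) \left(- \frac{332}{7}\right) = \frac{1660}{21}$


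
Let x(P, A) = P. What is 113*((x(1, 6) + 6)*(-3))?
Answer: -2373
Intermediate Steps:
113*((x(1, 6) + 6)*(-3)) = 113*((1 + 6)*(-3)) = 113*(7*(-3)) = 113*(-21) = -2373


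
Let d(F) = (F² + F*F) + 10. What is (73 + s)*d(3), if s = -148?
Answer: -2100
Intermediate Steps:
d(F) = 10 + 2*F² (d(F) = (F² + F²) + 10 = 2*F² + 10 = 10 + 2*F²)
(73 + s)*d(3) = (73 - 148)*(10 + 2*3²) = -75*(10 + 2*9) = -75*(10 + 18) = -75*28 = -2100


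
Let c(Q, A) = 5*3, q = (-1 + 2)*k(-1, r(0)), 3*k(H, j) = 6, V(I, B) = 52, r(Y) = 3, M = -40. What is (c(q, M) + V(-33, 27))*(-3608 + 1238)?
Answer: -158790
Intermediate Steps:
k(H, j) = 2 (k(H, j) = (⅓)*6 = 2)
q = 2 (q = (-1 + 2)*2 = 1*2 = 2)
c(Q, A) = 15
(c(q, M) + V(-33, 27))*(-3608 + 1238) = (15 + 52)*(-3608 + 1238) = 67*(-2370) = -158790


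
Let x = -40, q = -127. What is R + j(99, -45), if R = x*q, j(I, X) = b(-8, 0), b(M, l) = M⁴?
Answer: 9176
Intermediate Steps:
j(I, X) = 4096 (j(I, X) = (-8)⁴ = 4096)
R = 5080 (R = -40*(-127) = 5080)
R + j(99, -45) = 5080 + 4096 = 9176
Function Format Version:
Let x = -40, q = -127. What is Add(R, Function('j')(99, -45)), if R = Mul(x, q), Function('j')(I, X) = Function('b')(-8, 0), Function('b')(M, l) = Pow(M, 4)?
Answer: 9176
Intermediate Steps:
Function('j')(I, X) = 4096 (Function('j')(I, X) = Pow(-8, 4) = 4096)
R = 5080 (R = Mul(-40, -127) = 5080)
Add(R, Function('j')(99, -45)) = Add(5080, 4096) = 9176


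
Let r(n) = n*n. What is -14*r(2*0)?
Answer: 0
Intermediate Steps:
r(n) = n²
-14*r(2*0) = -14*(2*0)² = -14*0² = -14*0 = 0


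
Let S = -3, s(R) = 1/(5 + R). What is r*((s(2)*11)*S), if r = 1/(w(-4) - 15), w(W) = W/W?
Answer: 33/98 ≈ 0.33673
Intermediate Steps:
w(W) = 1
r = -1/14 (r = 1/(1 - 15) = 1/(-14) = -1/14 ≈ -0.071429)
r*((s(2)*11)*S) = -11/(5 + 2)*(-3)/14 = -11/7*(-3)/14 = -(⅐)*11*(-3)/14 = -11*(-3)/98 = -1/14*(-33/7) = 33/98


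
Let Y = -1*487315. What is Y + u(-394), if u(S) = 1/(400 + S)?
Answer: -2923889/6 ≈ -4.8732e+5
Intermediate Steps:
Y = -487315
Y + u(-394) = -487315 + 1/(400 - 394) = -487315 + 1/6 = -487315 + ⅙ = -2923889/6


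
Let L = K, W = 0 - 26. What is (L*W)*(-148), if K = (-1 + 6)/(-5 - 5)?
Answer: -1924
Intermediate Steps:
W = -26
K = -½ (K = 5/(-10) = 5*(-⅒) = -½ ≈ -0.50000)
L = -½ ≈ -0.50000
(L*W)*(-148) = -½*(-26)*(-148) = 13*(-148) = -1924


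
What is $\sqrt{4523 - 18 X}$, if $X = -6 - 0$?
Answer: $\sqrt{4631} \approx 68.051$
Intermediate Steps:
$X = -6$ ($X = -6 + 0 = -6$)
$\sqrt{4523 - 18 X} = \sqrt{4523 - -108} = \sqrt{4523 + 108} = \sqrt{4631}$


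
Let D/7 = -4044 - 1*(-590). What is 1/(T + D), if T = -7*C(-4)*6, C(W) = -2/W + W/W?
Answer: -1/24241 ≈ -4.1252e-5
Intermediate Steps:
C(W) = 1 - 2/W (C(W) = -2/W + 1 = 1 - 2/W)
T = -63 (T = -7*(-2 - 4)/(-4)*6 = -(-7)*(-6)/4*6 = -7*3/2*6 = -21/2*6 = -63)
D = -24178 (D = 7*(-4044 - 1*(-590)) = 7*(-4044 + 590) = 7*(-3454) = -24178)
1/(T + D) = 1/(-63 - 24178) = 1/(-24241) = -1/24241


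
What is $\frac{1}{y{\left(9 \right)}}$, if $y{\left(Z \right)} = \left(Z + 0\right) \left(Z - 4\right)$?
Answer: $\frac{1}{45} \approx 0.022222$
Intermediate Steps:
$y{\left(Z \right)} = Z \left(-4 + Z\right)$
$\frac{1}{y{\left(9 \right)}} = \frac{1}{9 \left(-4 + 9\right)} = \frac{1}{9 \cdot 5} = \frac{1}{45}$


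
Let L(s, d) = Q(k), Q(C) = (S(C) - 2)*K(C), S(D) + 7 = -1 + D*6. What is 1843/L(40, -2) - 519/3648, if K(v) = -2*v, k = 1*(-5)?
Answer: -144393/30400 ≈ -4.7498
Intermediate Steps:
k = -5
S(D) = -8 + 6*D (S(D) = -7 + (-1 + D*6) = -7 + (-1 + 6*D) = -8 + 6*D)
Q(C) = -2*C*(-10 + 6*C) (Q(C) = ((-8 + 6*C) - 2)*(-2*C) = (-10 + 6*C)*(-2*C) = -2*C*(-10 + 6*C))
L(s, d) = -400 (L(s, d) = 4*(-5)*(5 - 3*(-5)) = 4*(-5)*(5 + 15) = 4*(-5)*20 = -400)
1843/L(40, -2) - 519/3648 = 1843/(-400) - 519/3648 = 1843*(-1/400) - 519*1/3648 = -1843/400 - 173/1216 = -144393/30400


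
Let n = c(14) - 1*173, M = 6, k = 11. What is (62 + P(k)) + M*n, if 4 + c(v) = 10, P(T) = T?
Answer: -929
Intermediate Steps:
c(v) = 6 (c(v) = -4 + 10 = 6)
n = -167 (n = 6 - 1*173 = 6 - 173 = -167)
(62 + P(k)) + M*n = (62 + 11) + 6*(-167) = 73 - 1002 = -929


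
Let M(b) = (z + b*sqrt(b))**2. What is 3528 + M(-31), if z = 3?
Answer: -26254 - 186*I*sqrt(31) ≈ -26254.0 - 1035.6*I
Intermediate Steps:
M(b) = (3 + b**(3/2))**2 (M(b) = (3 + b*sqrt(b))**2 = (3 + b**(3/2))**2)
3528 + M(-31) = 3528 + (3 + (-31)**(3/2))**2 = 3528 + (3 - 31*I*sqrt(31))**2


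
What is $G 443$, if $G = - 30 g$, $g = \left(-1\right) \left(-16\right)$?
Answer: $-212640$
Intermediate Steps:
$g = 16$
$G = -480$ ($G = \left(-30\right) 16 = -480$)
$G 443 = \left(-480\right) 443 = -212640$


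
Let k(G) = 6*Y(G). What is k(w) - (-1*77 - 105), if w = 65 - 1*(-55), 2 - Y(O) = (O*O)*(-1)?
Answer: 86594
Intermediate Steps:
Y(O) = 2 + O² (Y(O) = 2 - O*O*(-1) = 2 - O²*(-1) = 2 - (-1)*O² = 2 + O²)
w = 120 (w = 65 + 55 = 120)
k(G) = 12 + 6*G² (k(G) = 6*(2 + G²) = 12 + 6*G²)
k(w) - (-1*77 - 105) = (12 + 6*120²) - (-1*77 - 105) = (12 + 6*14400) - (-77 - 105) = (12 + 86400) - 1*(-182) = 86412 + 182 = 86594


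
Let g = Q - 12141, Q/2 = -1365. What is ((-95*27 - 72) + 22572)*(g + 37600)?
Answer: 453102615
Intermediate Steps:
Q = -2730 (Q = 2*(-1365) = -2730)
g = -14871 (g = -2730 - 12141 = -14871)
((-95*27 - 72) + 22572)*(g + 37600) = ((-95*27 - 72) + 22572)*(-14871 + 37600) = ((-2565 - 72) + 22572)*22729 = (-2637 + 22572)*22729 = 19935*22729 = 453102615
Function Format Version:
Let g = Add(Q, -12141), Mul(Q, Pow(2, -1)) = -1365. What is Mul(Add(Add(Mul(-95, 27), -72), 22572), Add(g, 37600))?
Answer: 453102615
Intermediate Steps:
Q = -2730 (Q = Mul(2, -1365) = -2730)
g = -14871 (g = Add(-2730, -12141) = -14871)
Mul(Add(Add(Mul(-95, 27), -72), 22572), Add(g, 37600)) = Mul(Add(Add(Mul(-95, 27), -72), 22572), Add(-14871, 37600)) = Mul(Add(Add(-2565, -72), 22572), 22729) = Mul(Add(-2637, 22572), 22729) = Mul(19935, 22729) = 453102615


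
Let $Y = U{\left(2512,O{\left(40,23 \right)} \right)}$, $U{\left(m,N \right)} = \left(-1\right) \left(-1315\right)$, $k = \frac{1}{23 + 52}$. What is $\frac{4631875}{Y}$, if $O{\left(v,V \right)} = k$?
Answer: $\frac{926375}{263} \approx 3522.3$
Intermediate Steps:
$k = \frac{1}{75} \approx 0.013333$
$O{\left(v,V \right)} = \frac{1}{75}$
$U{\left(m,N \right)} = 1315$
$Y = 1315$
$\frac{4631875}{Y} = \frac{4631875}{1315} = 4631875 \cdot \frac{1}{1315} = \frac{926375}{263}$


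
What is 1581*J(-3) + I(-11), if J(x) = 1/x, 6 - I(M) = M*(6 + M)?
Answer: -576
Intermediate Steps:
I(M) = 6 - M*(6 + M)
1581*J(-3) + I(-11) = 1581/(-3) + (6 - 1*(-11)² - 6*(-11)) = 1581*(-⅓) + (6 - 1*121 + 66) = -527 + (6 - 121 + 66) = -527 - 49 = -576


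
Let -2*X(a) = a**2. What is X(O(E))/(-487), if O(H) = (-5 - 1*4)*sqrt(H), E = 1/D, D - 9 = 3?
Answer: 27/3896 ≈ 0.0069302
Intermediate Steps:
D = 12 (D = 9 + 3 = 12)
E = 1/12 ≈ 0.083333
O(H) = -9*sqrt(H) (O(H) = (-5 - 4)*sqrt(H) = -9*sqrt(H))
X(a) = -a**2/2
X(O(E))/(-487) = (-(-3*sqrt(3)/2)**2/2)/(-487) = -(-1)*(-3*sqrt(3)/2)**2/974 = -(-1)*27/(974*4) = -1/487*(-27/8) = 27/3896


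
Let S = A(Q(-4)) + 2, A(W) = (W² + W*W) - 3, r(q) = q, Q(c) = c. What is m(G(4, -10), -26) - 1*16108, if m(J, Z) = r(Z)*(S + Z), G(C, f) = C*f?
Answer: -16238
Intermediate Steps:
A(W) = -3 + 2*W² (A(W) = (W² + W²) - 3 = 2*W² - 3 = -3 + 2*W²)
S = 31 (S = (-3 + 2*(-4)²) + 2 = (-3 + 2*16) + 2 = (-3 + 32) + 2 = 29 + 2 = 31)
m(J, Z) = Z*(31 + Z)
m(G(4, -10), -26) - 1*16108 = -26*(31 - 26) - 1*16108 = -26*5 - 16108 = -130 - 16108 = -16238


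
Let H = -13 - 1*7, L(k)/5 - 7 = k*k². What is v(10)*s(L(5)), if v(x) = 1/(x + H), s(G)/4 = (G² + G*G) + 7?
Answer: -1742414/5 ≈ -3.4848e+5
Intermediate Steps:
L(k) = 35 + 5*k³ (L(k) = 35 + 5*(k*k²) = 35 + 5*k³)
s(G) = 28 + 8*G² (s(G) = 4*((G² + G*G) + 7) = 4*((G² + G²) + 7) = 4*(2*G² + 7) = 4*(7 + 2*G²) = 28 + 8*G²)
H = -20 (H = -13 - 7 = -20)
v(x) = 1/(-20 + x) (v(x) = 1/(x - 20) = 1/(-20 + x))
v(10)*s(L(5)) = (28 + 8*(35 + 5*5³)²)/(-20 + 10) = (28 + 8*(35 + 5*125)²)/(-10) = -(28 + 8*(35 + 625)²)/10 = -(28 + 8*660²)/10 = -(28 + 8*435600)/10 = -(28 + 3484800)/10 = -⅒*3484828 = -1742414/5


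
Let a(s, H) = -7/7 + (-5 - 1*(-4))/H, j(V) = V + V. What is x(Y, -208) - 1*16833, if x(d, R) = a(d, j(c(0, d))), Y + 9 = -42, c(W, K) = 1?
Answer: -33669/2 ≈ -16835.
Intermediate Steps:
Y = -51 (Y = -9 - 42 = -51)
j(V) = 2*V
a(s, H) = -1 - 1/H (a(s, H) = -7*⅐ + (-5 + 4)/H = -1 - 1/H)
x(d, R) = -3/2 (x(d, R) = (-1 - 2)/((2*1)) = (-1 - 1*2)/2 = (-1 - 2)/2 = (½)*(-3) = -3/2)
x(Y, -208) - 1*16833 = -3/2 - 1*16833 = -3/2 - 16833 = -33669/2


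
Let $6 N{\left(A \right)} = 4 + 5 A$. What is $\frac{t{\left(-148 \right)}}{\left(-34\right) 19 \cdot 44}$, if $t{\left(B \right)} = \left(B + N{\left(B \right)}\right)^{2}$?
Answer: $- \frac{82418}{31977} \approx -2.5774$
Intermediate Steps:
$N{\left(A \right)} = \frac{2}{3} + \frac{5 A}{6}$ ($N{\left(A \right)} = \frac{4 + 5 A}{6} = \frac{2}{3} + \frac{5 A}{6}$)
$t{\left(B \right)} = \left(\frac{2}{3} + \frac{11 B}{6}\right)^{2}$ ($t{\left(B \right)} = \left(B + \left(\frac{2}{3} + \frac{5 B}{6}\right)\right)^{2} = \left(\frac{2}{3} + \frac{11 B}{6}\right)^{2}$)
$\frac{t{\left(-148 \right)}}{\left(-34\right) 19 \cdot 44} = \frac{\frac{1}{36} \left(4 + 11 \left(-148\right)\right)^{2}}{\left(-34\right) 19 \cdot 44} = \frac{\frac{1}{36} \left(4 - 1628\right)^{2}}{\left(-646\right) 44} = \frac{\frac{1}{36} \left(-1624\right)^{2}}{-28424} = \frac{1}{36} \cdot 2637376 \left(- \frac{1}{28424}\right) = \frac{659344}{9} \left(- \frac{1}{28424}\right) = - \frac{82418}{31977}$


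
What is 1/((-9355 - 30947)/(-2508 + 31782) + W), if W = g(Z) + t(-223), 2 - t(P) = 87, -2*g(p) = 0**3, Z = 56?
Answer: -4879/421432 ≈ -0.011577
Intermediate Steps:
g(p) = 0 (g(p) = -1/2*0**3 = -1/2*0 = 0)
t(P) = -85 (t(P) = 2 - 1*87 = 2 - 87 = -85)
W = -85 (W = 0 - 85 = -85)
1/((-9355 - 30947)/(-2508 + 31782) + W) = 1/((-9355 - 30947)/(-2508 + 31782) - 85) = 1/(-40302/29274 - 85) = 1/(-40302*1/29274 - 85) = 1/(-6717/4879 - 85) = 1/(-421432/4879) = -4879/421432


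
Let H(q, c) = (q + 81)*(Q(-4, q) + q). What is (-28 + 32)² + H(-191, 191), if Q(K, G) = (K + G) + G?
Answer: 63486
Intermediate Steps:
Q(K, G) = K + 2*G (Q(K, G) = (G + K) + G = K + 2*G)
H(q, c) = (-4 + 3*q)*(81 + q) (H(q, c) = (q + 81)*((-4 + 2*q) + q) = (81 + q)*(-4 + 3*q) = (-4 + 3*q)*(81 + q))
(-28 + 32)² + H(-191, 191) = (-28 + 32)² + (-324 + 3*(-191)² + 239*(-191)) = 4² + (-324 + 3*36481 - 45649) = 16 + (-324 + 109443 - 45649) = 16 + 63470 = 63486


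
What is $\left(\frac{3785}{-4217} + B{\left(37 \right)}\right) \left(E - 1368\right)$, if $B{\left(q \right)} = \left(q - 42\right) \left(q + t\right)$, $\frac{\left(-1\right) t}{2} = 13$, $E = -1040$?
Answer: $\frac{567613760}{4217} \approx 1.346 \cdot 10^{5}$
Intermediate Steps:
$t = -26$ ($t = \left(-2\right) 13 = -26$)
$B{\left(q \right)} = \left(-42 + q\right) \left(-26 + q\right)$ ($B{\left(q \right)} = \left(q - 42\right) \left(q - 26\right) = \left(-42 + q\right) \left(-26 + q\right)$)
$\left(\frac{3785}{-4217} + B{\left(37 \right)}\right) \left(E - 1368\right) = \left(\frac{3785}{-4217} + \left(1092 + 37^{2} - 2516\right)\right) \left(-1040 - 1368\right) = \left(3785 \left(- \frac{1}{4217}\right) + \left(1092 + 1369 - 2516\right)\right) \left(-1040 + \left(-1676 + 308\right)\right) = \left(- \frac{3785}{4217} - 55\right) \left(-1040 - 1368\right) = \left(- \frac{235720}{4217}\right) \left(-2408\right) = \frac{567613760}{4217}$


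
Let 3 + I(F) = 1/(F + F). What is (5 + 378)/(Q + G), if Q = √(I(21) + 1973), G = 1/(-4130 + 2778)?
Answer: 10874136/75621302411 + 350043616*√3475122/75621302411 ≈ 8.6292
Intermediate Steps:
I(F) = -3 + 1/(2*F) (I(F) = -3 + 1/(F + F) = -3 + 1/(2*F))
G = -1/1352 (G = 1/(-1352) = -1/1352 ≈ -0.00073965)
Q = √3475122/42 (Q = √((-3 + (½)/21) + 1973) = √((-3 + (½)*(1/21)) + 1973) = √((-3 + 1/42) + 1973) = √(-125/42 + 1973) = √(82741/42) = √3475122/42 ≈ 44.385)
(5 + 378)/(Q + G) = (5 + 378)/(√3475122/42 - 1/1352) = 383/(-1/1352 + √3475122/42)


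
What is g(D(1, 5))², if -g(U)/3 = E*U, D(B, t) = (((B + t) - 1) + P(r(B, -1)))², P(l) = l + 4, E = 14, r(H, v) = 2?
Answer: 25826724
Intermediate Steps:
P(l) = 4 + l
D(B, t) = (5 + B + t)² (D(B, t) = (((B + t) - 1) + (4 + 2))² = ((-1 + B + t) + 6)² = (5 + B + t)²)
g(U) = -42*U
g(D(1, 5))² = (-42*(5 + 1 + 5)²)² = (-42*11²)² = (-42*121)² = (-5082)² = 25826724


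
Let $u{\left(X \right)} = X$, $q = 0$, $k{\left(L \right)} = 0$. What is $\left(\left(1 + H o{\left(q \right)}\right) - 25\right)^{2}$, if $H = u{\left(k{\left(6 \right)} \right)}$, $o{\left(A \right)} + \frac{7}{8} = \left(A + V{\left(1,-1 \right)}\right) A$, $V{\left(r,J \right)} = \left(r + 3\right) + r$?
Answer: $576$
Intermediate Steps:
$V{\left(r,J \right)} = 3 + 2 r$ ($V{\left(r,J \right)} = \left(3 + r\right) + r = 3 + 2 r$)
$o{\left(A \right)} = - \frac{7}{8} + A \left(5 + A\right)$ ($o{\left(A \right)} = - \frac{7}{8} + \left(A + \left(3 + 2 \cdot 1\right)\right) A = - \frac{7}{8} + \left(A + \left(3 + 2\right)\right) A = - \frac{7}{8} + \left(A + 5\right) A = - \frac{7}{8} + \left(5 + A\right) A = - \frac{7}{8} + A \left(5 + A\right)$)
$H = 0$
$\left(\left(1 + H o{\left(q \right)}\right) - 25\right)^{2} = \left(\left(1 + 0 \left(- \frac{7}{8} + 0^{2} + 5 \cdot 0\right)\right) - 25\right)^{2} = \left(\left(1 + 0 \left(- \frac{7}{8} + 0 + 0\right)\right) - 25\right)^{2} = \left(\left(1 + 0 \left(- \frac{7}{8}\right)\right) - 25\right)^{2} = \left(\left(1 + 0\right) - 25\right)^{2} = \left(1 - 25\right)^{2} = \left(-24\right)^{2} = 576$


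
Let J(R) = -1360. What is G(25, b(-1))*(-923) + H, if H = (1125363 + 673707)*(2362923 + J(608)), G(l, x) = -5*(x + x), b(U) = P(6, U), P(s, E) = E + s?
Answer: 4248617192560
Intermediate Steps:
b(U) = 6 + U (b(U) = U + 6 = 6 + U)
G(l, x) = -10*x
H = 4248617146410 (H = (1125363 + 673707)*(2362923 - 1360) = 1799070*2361563 = 4248617146410)
G(25, b(-1))*(-923) + H = -10*(6 - 1)*(-923) + 4248617146410 = -10*5*(-923) + 4248617146410 = -50*(-923) + 4248617146410 = 46150 + 4248617146410 = 4248617192560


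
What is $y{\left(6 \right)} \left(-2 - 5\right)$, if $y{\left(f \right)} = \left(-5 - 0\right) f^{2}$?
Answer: $1260$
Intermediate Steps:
$y{\left(f \right)} = - 5 f^{2}$ ($y{\left(f \right)} = \left(-5 + 0\right) f^{2} = - 5 f^{2}$)
$y{\left(6 \right)} \left(-2 - 5\right) = - 5 \cdot 6^{2} \left(-2 - 5\right) = \left(-5\right) 36 \left(-7\right) = \left(-180\right) \left(-7\right) = 1260$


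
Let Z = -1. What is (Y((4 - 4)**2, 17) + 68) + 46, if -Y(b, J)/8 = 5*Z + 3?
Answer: 130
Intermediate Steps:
Y(b, J) = 16 (Y(b, J) = -8*(5*(-1) + 3) = -8*(-5 + 3) = -8*(-2) = 16)
(Y((4 - 4)**2, 17) + 68) + 46 = (16 + 68) + 46 = 84 + 46 = 130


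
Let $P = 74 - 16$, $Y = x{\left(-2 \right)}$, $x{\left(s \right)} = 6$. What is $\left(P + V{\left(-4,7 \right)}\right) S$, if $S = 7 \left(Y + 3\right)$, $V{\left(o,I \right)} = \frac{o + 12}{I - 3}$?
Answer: $3780$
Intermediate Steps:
$V{\left(o,I \right)} = \frac{12 + o}{-3 + I}$
$Y = 6$
$P = 58$ ($P = 74 - 16 = 58$)
$S = 63$ ($S = 7 \left(6 + 3\right) = 7 \cdot 9 = 63$)
$\left(P + V{\left(-4,7 \right)}\right) S = \left(58 + \frac{12 - 4}{-3 + 7}\right) 63 = \left(58 + \frac{1}{4} \cdot 8\right) 63 = \left(58 + 2\right) 63 = 60 \cdot 63 = 3780$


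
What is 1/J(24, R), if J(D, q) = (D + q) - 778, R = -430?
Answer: -1/1184 ≈ -0.00084459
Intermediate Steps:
J(D, q) = -778 + D + q
1/J(24, R) = 1/(-778 + 24 - 430) = 1/(-1184) = -1/1184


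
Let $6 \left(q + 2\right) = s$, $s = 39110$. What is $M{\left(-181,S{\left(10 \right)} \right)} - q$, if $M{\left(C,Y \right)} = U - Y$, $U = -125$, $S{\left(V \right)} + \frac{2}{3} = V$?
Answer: $- \frac{19952}{3} \approx -6650.7$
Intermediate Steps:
$S{\left(V \right)} = - \frac{2}{3} + V$
$q = \frac{19549}{3}$ ($q = -2 + \frac{1}{6} \cdot 39110 = -2 + \frac{19555}{3} = \frac{19549}{3} \approx 6516.3$)
$M{\left(C,Y \right)} = -125 - Y$
$M{\left(-181,S{\left(10 \right)} \right)} - q = \left(-125 - \left(- \frac{2}{3} + 10\right)\right) - \frac{19549}{3} = \left(-125 - \frac{28}{3}\right) - \frac{19549}{3} = - \frac{403}{3} - \frac{19549}{3} = - \frac{19952}{3}$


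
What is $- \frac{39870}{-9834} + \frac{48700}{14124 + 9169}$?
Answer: $\frac{234601285}{38177227} \approx 6.1451$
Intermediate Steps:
$- \frac{39870}{-9834} + \frac{48700}{14124 + 9169} = \left(-39870\right) \left(- \frac{1}{9834}\right) + \frac{48700}{23293} = \frac{6645}{1639} + 48700 \cdot \frac{1}{23293} = \frac{6645}{1639} + \frac{48700}{23293} = \frac{234601285}{38177227}$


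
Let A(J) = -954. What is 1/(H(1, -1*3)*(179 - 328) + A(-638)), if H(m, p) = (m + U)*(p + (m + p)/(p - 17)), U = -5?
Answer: -5/13412 ≈ -0.00037280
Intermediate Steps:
H(m, p) = (-5 + m)*(p + (m + p)/(-17 + p)) (H(m, p) = (m - 5)*(p + (m + p)/(p - 17)) = (-5 + m)*(p + (m + p)/(-17 + p)))
1/(H(1, -1*3)*(179 - 328) + A(-638)) = 1/(((1² - 5*1 - 5*(-1*3)² + 80*(-1*3) + 1*(-1*3)² - 16*1*(-1*3))/(-17 - 1*3))*(179 - 328) - 954) = 1/(((1 - 5 - 5*(-3)² + 80*(-3) + 1*(-3)² - 16*1*(-3))/(-17 - 3))*(-149) - 954) = 1/(((1 - 5 - 5*9 - 240 + 1*9 + 48)/(-20))*(-149) - 954) = 1/(-(1 - 5 - 45 - 240 + 9 + 48)/20*(-149) - 954) = 1/(-1/20*(-232)*(-149) - 954) = 1/((58/5)*(-149) - 954) = 1/(-8642/5 - 954) = 1/(-13412/5) = -5/13412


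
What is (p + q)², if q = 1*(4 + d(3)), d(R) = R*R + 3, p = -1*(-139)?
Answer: 24025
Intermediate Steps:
p = 139
d(R) = 3 + R² (d(R) = R² + 3 = 3 + R²)
q = 16 (q = 1*(4 + (3 + 3²)) = 1*(4 + (3 + 9)) = 1*(4 + 12) = 1*16 = 16)
(p + q)² = (139 + 16)² = 155² = 24025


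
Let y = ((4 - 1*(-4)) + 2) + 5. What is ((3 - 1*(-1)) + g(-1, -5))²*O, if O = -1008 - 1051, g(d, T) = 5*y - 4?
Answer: -11581875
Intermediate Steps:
y = 15 (y = ((4 + 4) + 2) + 5 = (8 + 2) + 5 = 10 + 5 = 15)
g(d, T) = 71 (g(d, T) = 5*15 - 4 = 75 - 4 = 71)
O = -2059
((3 - 1*(-1)) + g(-1, -5))²*O = ((3 - 1*(-1)) + 71)²*(-2059) = ((3 + 1) + 71)²*(-2059) = (4 + 71)²*(-2059) = 75²*(-2059) = 5625*(-2059) = -11581875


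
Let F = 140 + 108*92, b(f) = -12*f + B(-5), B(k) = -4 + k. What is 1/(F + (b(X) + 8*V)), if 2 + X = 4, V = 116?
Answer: 1/10971 ≈ 9.1149e-5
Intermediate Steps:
X = 2 (X = -2 + 4 = 2)
b(f) = -9 - 12*f (b(f) = -12*f + (-4 - 5) = -12*f - 9 = -9 - 12*f)
F = 10076 (F = 140 + 9936 = 10076)
1/(F + (b(X) + 8*V)) = 1/(10076 + ((-9 - 12*2) + 8*116)) = 1/(10076 + ((-9 - 24) + 928)) = 1/(10076 + (-33 + 928)) = 1/(10076 + 895) = 1/10971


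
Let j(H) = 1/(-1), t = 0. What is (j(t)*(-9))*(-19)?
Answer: -171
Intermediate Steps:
j(H) = -1 (j(H) = 1*(-1) = -1)
(j(t)*(-9))*(-19) = -1*(-9)*(-19) = 9*(-19) = -171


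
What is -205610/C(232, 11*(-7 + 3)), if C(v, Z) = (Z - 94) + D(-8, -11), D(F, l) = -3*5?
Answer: 205610/153 ≈ 1343.9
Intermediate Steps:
D(F, l) = -15
C(v, Z) = -109 + Z (C(v, Z) = (Z - 94) - 15 = (-94 + Z) - 15 = -109 + Z)
-205610/C(232, 11*(-7 + 3)) = -205610/(-109 + 11*(-7 + 3)) = -205610/(-109 + 11*(-4)) = -205610/(-109 - 44) = -205610/(-153) = -205610*(-1/153) = 205610/153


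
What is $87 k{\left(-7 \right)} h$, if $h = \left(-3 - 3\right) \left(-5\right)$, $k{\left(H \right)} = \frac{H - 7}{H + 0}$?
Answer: $5220$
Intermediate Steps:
$k{\left(H \right)} = \frac{-7 + H}{H}$
$h = 30$ ($h = \left(-6\right) \left(-5\right) = 30$)
$87 k{\left(-7 \right)} h = 87 \frac{-7 - 7}{-7} \cdot 30 = 87 \left(\left(- \frac{1}{7}\right) \left(-14\right)\right) 30 = 87 \cdot 2 \cdot 30 = 174 \cdot 30 = 5220$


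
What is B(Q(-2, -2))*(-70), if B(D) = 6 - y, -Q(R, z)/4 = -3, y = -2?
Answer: -560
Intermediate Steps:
Q(R, z) = 12 (Q(R, z) = -4*(-3) = 12)
B(D) = 8 (B(D) = 6 - 1*(-2) = 6 + 2 = 8)
B(Q(-2, -2))*(-70) = 8*(-70) = -560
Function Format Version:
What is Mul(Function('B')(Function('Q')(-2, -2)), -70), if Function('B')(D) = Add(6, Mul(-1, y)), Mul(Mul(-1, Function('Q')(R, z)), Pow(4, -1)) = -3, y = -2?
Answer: -560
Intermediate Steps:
Function('Q')(R, z) = 12 (Function('Q')(R, z) = Mul(-4, -3) = 12)
Function('B')(D) = 8 (Function('B')(D) = Add(6, Mul(-1, -2)) = Add(6, 2) = 8)
Mul(Function('B')(Function('Q')(-2, -2)), -70) = Mul(8, -70) = -560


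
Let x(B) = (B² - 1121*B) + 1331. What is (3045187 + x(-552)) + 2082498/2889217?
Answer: 11470234021536/2889217 ≈ 3.9700e+6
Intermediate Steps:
x(B) = 1331 + B² - 1121*B
(3045187 + x(-552)) + 2082498/2889217 = (3045187 + (1331 + (-552)² - 1121*(-552))) + 2082498/2889217 = (3045187 + (1331 + 304704 + 618792)) + 2082498*(1/2889217) = (3045187 + 924827) + 2082498/2889217 = 3970014 + 2082498/2889217 = 11470234021536/2889217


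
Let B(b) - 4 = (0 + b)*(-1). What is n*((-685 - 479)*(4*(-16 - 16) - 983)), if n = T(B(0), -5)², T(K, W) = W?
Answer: 32330100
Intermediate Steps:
B(b) = 4 - b (B(b) = 4 + (0 + b)*(-1) = 4 + b*(-1) = 4 - b)
n = 25 (n = (-5)² = 25)
n*((-685 - 479)*(4*(-16 - 16) - 983)) = 25*((-685 - 479)*(4*(-16 - 16) - 983)) = 25*(-1164*(4*(-32) - 983)) = 25*(-1164*(-128 - 983)) = 25*(-1164*(-1111)) = 25*1293204 = 32330100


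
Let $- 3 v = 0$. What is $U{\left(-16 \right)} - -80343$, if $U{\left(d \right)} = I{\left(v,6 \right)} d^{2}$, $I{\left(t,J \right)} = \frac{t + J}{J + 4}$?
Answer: $\frac{402483}{5} \approx 80497.0$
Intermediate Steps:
$v = 0$ ($v = \left(- \frac{1}{3}\right) 0 = 0$)
$I{\left(t,J \right)} = \frac{J + t}{4 + J}$
$U{\left(d \right)} = \frac{3 d^{2}}{5}$ ($U{\left(d \right)} = \frac{6 + 0}{4 + 6} d^{2} = \frac{1}{10} \cdot 6 d^{2} = \frac{3 d^{2}}{5}$)
$U{\left(-16 \right)} - -80343 = \frac{3 \left(-16\right)^{2}}{5} - -80343 = \frac{3}{5} \cdot 256 + 80343 = \frac{768}{5} + 80343 = \frac{402483}{5}$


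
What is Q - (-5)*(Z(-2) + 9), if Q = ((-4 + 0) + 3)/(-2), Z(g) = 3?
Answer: 121/2 ≈ 60.500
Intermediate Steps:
Q = ½ (Q = (-4 + 3)*(-½) = -1*(-½) = ½ ≈ 0.50000)
Q - (-5)*(Z(-2) + 9) = ½ - (-5)*(3 + 9) = ½ - (-5)*12 = ½ - 1*(-60) = ½ + 60 = 121/2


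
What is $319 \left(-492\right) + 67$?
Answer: $-156881$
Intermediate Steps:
$319 \left(-492\right) + 67 = -156948 + 67 = -156881$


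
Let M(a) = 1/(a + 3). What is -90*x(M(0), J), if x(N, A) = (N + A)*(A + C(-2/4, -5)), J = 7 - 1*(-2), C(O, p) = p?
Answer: -3360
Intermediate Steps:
M(a) = 1/(3 + a)
J = 9 (J = 7 + 2 = 9)
x(N, A) = (-5 + A)*(A + N) (x(N, A) = (N + A)*(A - 5) = (A + N)*(-5 + A) = (-5 + A)*(A + N))
-90*x(M(0), J) = -90*(9**2 - 5*9 - 5/(3 + 0) + 9/(3 + 0)) = -90*(81 - 45 - 5/3 + 9/3) = -90*(81 - 45 - 5*1/3 + 9*(1/3)) = -90*(81 - 45 - 5/3 + 3) = -90*112/3 = -3360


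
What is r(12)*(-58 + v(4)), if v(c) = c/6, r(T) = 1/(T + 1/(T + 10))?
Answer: -3784/795 ≈ -4.7598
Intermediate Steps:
r(T) = 1/(T + 1/(10 + T))
v(c) = c/6 (v(c) = c*(⅙) = c/6)
r(12)*(-58 + v(4)) = ((10 + 12)/(1 + 12² + 10*12))*(-58 + (⅙)*4) = (22/(1 + 144 + 120))*(-58 + ⅔) = (22/265)*(-172/3) = -3784/795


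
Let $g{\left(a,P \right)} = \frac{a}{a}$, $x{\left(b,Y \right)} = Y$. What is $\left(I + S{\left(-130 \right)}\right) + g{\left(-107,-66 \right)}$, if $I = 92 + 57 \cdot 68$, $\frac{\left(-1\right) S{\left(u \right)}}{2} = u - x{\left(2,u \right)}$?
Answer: $3969$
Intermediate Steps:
$g{\left(a,P \right)} = 1$
$S{\left(u \right)} = 0$ ($S{\left(u \right)} = - 2 \left(u - u\right) = \left(-2\right) 0 = 0$)
$I = 3968$ ($I = 92 + 3876 = 3968$)
$\left(I + S{\left(-130 \right)}\right) + g{\left(-107,-66 \right)} = \left(3968 + 0\right) + 1 = 3968 + 1 = 3969$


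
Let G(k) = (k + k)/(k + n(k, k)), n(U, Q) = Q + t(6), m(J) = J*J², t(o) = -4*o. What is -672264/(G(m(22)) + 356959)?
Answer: -1787549976/949156643 ≈ -1.8833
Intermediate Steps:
m(J) = J³
n(U, Q) = -24 + Q (n(U, Q) = Q - 4*6 = Q - 24 = -24 + Q)
G(k) = 2*k/(-24 + 2*k) (G(k) = (k + k)/(k + (-24 + k)) = (2*k)/(-24 + 2*k) = 2*k/(-24 + 2*k))
-672264/(G(m(22)) + 356959) = -672264/(22³/(-12 + 22³) + 356959) = -672264/(10648/(-12 + 10648) + 356959) = -672264/(10648/10636 + 356959) = -672264/(10648*(1/10636) + 356959) = -672264/(2662/2659 + 356959) = -672264/949156643/2659 = -672264*2659/949156643 = -1787549976/949156643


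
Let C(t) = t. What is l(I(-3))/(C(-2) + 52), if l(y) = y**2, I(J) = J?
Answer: 9/50 ≈ 0.18000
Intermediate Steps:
l(I(-3))/(C(-2) + 52) = (-3)**2/(-2 + 52) = 9/50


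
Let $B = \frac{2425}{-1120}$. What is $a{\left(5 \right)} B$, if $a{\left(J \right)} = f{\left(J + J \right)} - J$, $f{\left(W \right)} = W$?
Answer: $- \frac{2425}{224} \approx -10.826$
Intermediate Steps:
$a{\left(J \right)} = J$ ($a{\left(J \right)} = \left(J + J\right) - J = 2 J - J = J$)
$B = - \frac{485}{224}$ ($B = 2425 \left(- \frac{1}{1120}\right) = - \frac{485}{224} \approx -2.1652$)
$a{\left(5 \right)} B = 5 \left(- \frac{485}{224}\right) = - \frac{2425}{224}$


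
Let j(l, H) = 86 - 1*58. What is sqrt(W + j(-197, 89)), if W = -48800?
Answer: 2*I*sqrt(12193) ≈ 220.84*I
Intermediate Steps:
j(l, H) = 28 (j(l, H) = 86 - 58 = 28)
sqrt(W + j(-197, 89)) = sqrt(-48800 + 28) = sqrt(-48772) = 2*I*sqrt(12193)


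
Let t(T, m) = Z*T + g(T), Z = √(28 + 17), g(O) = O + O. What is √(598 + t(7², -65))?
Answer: √(696 + 147*√5) ≈ 32.011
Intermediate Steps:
g(O) = 2*O
Z = 3*√5 (Z = √45 = 3*√5 ≈ 6.7082)
t(T, m) = 2*T + 3*T*√5 (t(T, m) = (3*√5)*T + 2*T = 3*T*√5 + 2*T = 2*T + 3*T*√5)
√(598 + t(7², -65)) = √(598 + 7²*(2 + 3*√5)) = √(598 + 49*(2 + 3*√5)) = √(598 + (98 + 147*√5)) = √(696 + 147*√5)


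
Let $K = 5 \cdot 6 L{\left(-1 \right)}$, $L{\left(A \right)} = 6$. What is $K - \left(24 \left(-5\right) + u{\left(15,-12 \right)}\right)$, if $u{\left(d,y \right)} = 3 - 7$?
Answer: $304$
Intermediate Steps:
$u{\left(d,y \right)} = -4$
$K = 180$ ($K = 5 \cdot 6 \cdot 6 = 30 \cdot 6 = 180$)
$K - \left(24 \left(-5\right) + u{\left(15,-12 \right)}\right) = 180 - \left(24 \left(-5\right) - 4\right) = 180 - \left(-120 - 4\right) = 180 - -124 = 180 + 124 = 304$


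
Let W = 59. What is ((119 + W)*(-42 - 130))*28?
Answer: -857248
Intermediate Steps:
((119 + W)*(-42 - 130))*28 = ((119 + 59)*(-42 - 130))*28 = (178*(-172))*28 = -30616*28 = -857248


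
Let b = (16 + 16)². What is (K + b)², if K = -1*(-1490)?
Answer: 6320196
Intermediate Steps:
b = 1024 (b = 32² = 1024)
K = 1490
(K + b)² = (1490 + 1024)² = 2514² = 6320196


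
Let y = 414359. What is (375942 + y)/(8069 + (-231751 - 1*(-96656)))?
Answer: -790301/127026 ≈ -6.2216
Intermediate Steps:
(375942 + y)/(8069 + (-231751 - 1*(-96656))) = (375942 + 414359)/(8069 + (-231751 - 1*(-96656))) = 790301/(8069 + (-231751 + 96656)) = 790301/(8069 - 135095) = 790301/(-127026) = 790301*(-1/127026) = -790301/127026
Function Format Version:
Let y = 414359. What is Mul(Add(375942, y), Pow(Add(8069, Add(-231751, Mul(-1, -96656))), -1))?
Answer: Rational(-790301, 127026) ≈ -6.2216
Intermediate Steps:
Mul(Add(375942, y), Pow(Add(8069, Add(-231751, Mul(-1, -96656))), -1)) = Mul(Add(375942, 414359), Pow(Add(8069, Add(-231751, Mul(-1, -96656))), -1)) = Mul(790301, Pow(Add(8069, Add(-231751, 96656)), -1)) = Mul(790301, Pow(Add(8069, -135095), -1)) = Mul(790301, Pow(-127026, -1)) = Mul(790301, Rational(-1, 127026)) = Rational(-790301, 127026)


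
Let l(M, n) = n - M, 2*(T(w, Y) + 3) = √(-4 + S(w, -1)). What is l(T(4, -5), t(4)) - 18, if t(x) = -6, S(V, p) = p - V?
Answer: -21 - 3*I/2 ≈ -21.0 - 1.5*I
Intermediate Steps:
T(w, Y) = -3 + √(-5 - w)/2 (T(w, Y) = -3 + √(-4 + (-1 - w))/2 = -3 + √(-5 - w)/2)
l(T(4, -5), t(4)) - 18 = (-6 - (-3 + √(-5 - 1*4)/2)) - 18 = (-6 - (-3 + √(-5 - 4)/2)) - 18 = (-6 - (-3 + √(-9)/2)) - 18 = (-6 - (-3 + (3*I)/2)) - 18 = (-6 - (-3 + 3*I/2)) - 18 = (-6 + (3 - 3*I/2)) - 18 = (-3 - 3*I/2) - 18 = -21 - 3*I/2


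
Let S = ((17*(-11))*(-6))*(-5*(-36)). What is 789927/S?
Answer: 263309/67320 ≈ 3.9113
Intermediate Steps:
S = 201960 (S = -187*(-6)*180 = 1122*180 = 201960)
789927/S = 789927/201960 = 789927*(1/201960) = 263309/67320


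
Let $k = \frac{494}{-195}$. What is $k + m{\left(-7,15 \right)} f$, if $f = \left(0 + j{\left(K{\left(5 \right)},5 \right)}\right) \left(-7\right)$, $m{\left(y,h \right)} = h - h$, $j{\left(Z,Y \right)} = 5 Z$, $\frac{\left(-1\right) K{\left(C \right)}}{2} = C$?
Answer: $- \frac{38}{15} \approx -2.5333$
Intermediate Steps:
$K{\left(C \right)} = - 2 C$
$m{\left(y,h \right)} = 0$
$k = - \frac{38}{15}$ ($k = 494 \left(- \frac{1}{195}\right) = - \frac{38}{15} \approx -2.5333$)
$f = 350$ ($f = \left(0 + 5 \left(\left(-2\right) 5\right)\right) \left(-7\right) = \left(0 + 5 \left(-10\right)\right) \left(-7\right) = \left(0 - 50\right) \left(-7\right) = \left(-50\right) \left(-7\right) = 350$)
$k + m{\left(-7,15 \right)} f = - \frac{38}{15} + 0 \cdot 350 = - \frac{38}{15} + 0 = - \frac{38}{15}$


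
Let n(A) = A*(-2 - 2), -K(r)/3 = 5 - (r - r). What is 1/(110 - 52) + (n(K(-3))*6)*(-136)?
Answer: -2839679/58 ≈ -48960.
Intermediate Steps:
K(r) = -15 (K(r) = -3*(5 - (r - r)) = -3*(5 - 1*0) = -3*(5 + 0) = -3*5 = -15)
n(A) = -4*A (n(A) = A*(-4) = -4*A)
1/(110 - 52) + (n(K(-3))*6)*(-136) = 1/(110 - 52) + (-4*(-15)*6)*(-136) = 1/58 + (60*6)*(-136) = 1/58 + 360*(-136) = 1/58 - 48960 = -2839679/58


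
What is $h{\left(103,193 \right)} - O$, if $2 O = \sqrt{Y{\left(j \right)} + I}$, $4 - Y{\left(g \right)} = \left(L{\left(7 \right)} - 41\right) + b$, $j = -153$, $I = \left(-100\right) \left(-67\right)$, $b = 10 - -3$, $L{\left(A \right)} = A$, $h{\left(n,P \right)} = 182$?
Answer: $182 - \frac{5 \sqrt{269}}{2} \approx 141.0$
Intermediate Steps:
$b = 13$ ($b = 10 + 3 = 13$)
$I = 6700$
$Y{\left(g \right)} = 25$ ($Y{\left(g \right)} = 4 - \left(\left(7 - 41\right) + 13\right) = 4 - \left(-34 + 13\right) = 4 - -21 = 4 + 21 = 25$)
$O = \frac{5 \sqrt{269}}{2}$ ($O = \frac{\sqrt{25 + 6700}}{2} = \frac{\sqrt{6725}}{2} = \frac{5 \sqrt{269}}{2} \approx 41.003$)
$h{\left(103,193 \right)} - O = 182 - \frac{5 \sqrt{269}}{2}$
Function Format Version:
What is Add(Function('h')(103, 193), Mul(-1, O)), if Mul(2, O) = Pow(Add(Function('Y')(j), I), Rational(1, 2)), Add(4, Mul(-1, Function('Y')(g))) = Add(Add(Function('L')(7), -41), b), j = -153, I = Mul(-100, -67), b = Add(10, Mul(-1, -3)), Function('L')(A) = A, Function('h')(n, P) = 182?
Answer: Add(182, Mul(Rational(-5, 2), Pow(269, Rational(1, 2)))) ≈ 141.00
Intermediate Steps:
b = 13 (b = Add(10, 3) = 13)
I = 6700
Function('Y')(g) = 25 (Function('Y')(g) = Add(4, Mul(-1, Add(Add(7, -41), 13))) = Add(4, Mul(-1, Add(-34, 13))) = Add(4, Mul(-1, -21)) = Add(4, 21) = 25)
O = Mul(Rational(5, 2), Pow(269, Rational(1, 2))) (O = Mul(Rational(1, 2), Pow(Add(25, 6700), Rational(1, 2))) = Mul(Rational(1, 2), Pow(6725, Rational(1, 2))) = Mul(Rational(1, 2), Mul(5, Pow(269, Rational(1, 2)))) = Mul(Rational(5, 2), Pow(269, Rational(1, 2))) ≈ 41.003)
Add(Function('h')(103, 193), Mul(-1, O)) = Add(182, Mul(-1, Mul(Rational(5, 2), Pow(269, Rational(1, 2))))) = Add(182, Mul(Rational(-5, 2), Pow(269, Rational(1, 2))))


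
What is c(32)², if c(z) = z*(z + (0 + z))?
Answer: 4194304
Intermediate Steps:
c(z) = 2*z² (c(z) = z*(z + z) = z*(2*z) = 2*z²)
c(32)² = (2*32²)² = (2*1024)² = 2048² = 4194304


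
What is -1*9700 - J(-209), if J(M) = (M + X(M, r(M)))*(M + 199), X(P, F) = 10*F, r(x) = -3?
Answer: -12090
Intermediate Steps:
J(M) = (-30 + M)*(199 + M) (J(M) = (M + 10*(-3))*(M + 199) = (M - 30)*(199 + M) = (-30 + M)*(199 + M))
-1*9700 - J(-209) = -1*9700 - (-5970 + (-209)² + 169*(-209)) = -9700 - (-5970 + 43681 - 35321) = -9700 - 1*2390 = -9700 - 2390 = -12090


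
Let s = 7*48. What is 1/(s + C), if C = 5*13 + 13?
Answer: 1/414 ≈ 0.0024155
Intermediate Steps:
C = 78 (C = 65 + 13 = 78)
s = 336
1/(s + C) = 1/(336 + 78) = 1/414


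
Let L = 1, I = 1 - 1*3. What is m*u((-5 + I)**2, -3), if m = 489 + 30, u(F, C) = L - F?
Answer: -24912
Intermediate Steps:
I = -2 (I = 1 - 3 = -2)
u(F, C) = 1 - F
m = 519
m*u((-5 + I)**2, -3) = 519*(1 - (-5 - 2)**2) = 519*(1 - 1*(-7)**2) = 519*(1 - 1*49) = 519*(1 - 49) = 519*(-48) = -24912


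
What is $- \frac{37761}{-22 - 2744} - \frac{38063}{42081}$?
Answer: $\frac{494579461}{38798682} \approx 12.747$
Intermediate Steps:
$- \frac{37761}{-22 - 2744} - \frac{38063}{42081} = - \frac{37761}{-2766} - \frac{38063}{42081} = \left(-37761\right) \left(- \frac{1}{2766}\right) - \frac{38063}{42081} = \frac{12587}{922} - \frac{38063}{42081} = \frac{494579461}{38798682}$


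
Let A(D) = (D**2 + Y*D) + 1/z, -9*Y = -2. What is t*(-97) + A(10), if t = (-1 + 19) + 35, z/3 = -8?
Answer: -362795/72 ≈ -5038.8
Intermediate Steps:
Y = 2/9 (Y = -1/9*(-2) = 2/9 ≈ 0.22222)
z = -24 (z = 3*(-8) = -24)
t = 53 (t = 18 + 35 = 53)
A(D) = -1/24 + D**2 + 2*D/9 (A(D) = (D**2 + 2*D/9) + 1/(-24) = (D**2 + 2*D/9) - 1/24 = -1/24 + D**2 + 2*D/9)
t*(-97) + A(10) = 53*(-97) + (-1/24 + (1/9)*10*(2 + 9*10)) = -5141 + (-1/24 + (1/9)*10*(2 + 90)) = -5141 + (-1/24 + (1/9)*10*92) = -5141 + (-1/24 + 920/9) = -5141 + 7357/72 = -362795/72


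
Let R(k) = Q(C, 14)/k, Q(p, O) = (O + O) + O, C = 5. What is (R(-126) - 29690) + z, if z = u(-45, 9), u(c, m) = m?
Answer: -89044/3 ≈ -29681.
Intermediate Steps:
Q(p, O) = 3*O (Q(p, O) = 2*O + O = 3*O)
z = 9
R(k) = 42/k (R(k) = (3*14)/k = 42/k)
(R(-126) - 29690) + z = (42/(-126) - 29690) + 9 = (42*(-1/126) - 29690) + 9 = (-⅓ - 29690) + 9 = -89071/3 + 9 = -89044/3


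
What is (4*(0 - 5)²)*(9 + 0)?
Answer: 900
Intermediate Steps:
(4*(0 - 5)²)*(9 + 0) = (4*(-5)²)*9 = (4*25)*9 = 100*9 = 900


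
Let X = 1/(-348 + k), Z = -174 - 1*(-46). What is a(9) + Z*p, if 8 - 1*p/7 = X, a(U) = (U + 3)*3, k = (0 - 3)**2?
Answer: -2418644/339 ≈ -7134.6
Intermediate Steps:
Z = -128 (Z = -174 + 46 = -128)
k = 9 (k = (-3)**2 = 9)
a(U) = 9 + 3*U (a(U) = (3 + U)*3 = 9 + 3*U)
X = -1/339 (X = 1/(-348 + 9) = 1/(-339) = -1/339 ≈ -0.0029499)
p = 18991/339 (p = 56 - 7*(-1/339) = 56 + 7/339 = 18991/339 ≈ 56.021)
a(9) + Z*p = (9 + 3*9) - 128*18991/339 = (9 + 27) - 2430848/339 = 36 - 2430848/339 = -2418644/339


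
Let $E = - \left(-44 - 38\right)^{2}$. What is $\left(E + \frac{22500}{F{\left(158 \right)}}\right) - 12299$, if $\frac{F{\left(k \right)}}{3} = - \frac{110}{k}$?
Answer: $- \frac{327753}{11} \approx -29796.0$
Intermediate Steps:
$F{\left(k \right)} = - \frac{330}{k}$ ($F{\left(k \right)} = 3 \left(- \frac{110}{k}\right) = - \frac{330}{k}$)
$E = -6724$ ($E = - \left(-82\right)^{2} = \left(-1\right) 6724 = -6724$)
$\left(E + \frac{22500}{F{\left(158 \right)}}\right) - 12299 = \left(-6724 + \frac{22500}{\left(-330\right) \frac{1}{158}}\right) - 12299 = \left(-6724 + \frac{22500}{- \frac{165}{79}}\right) - 12299 = \left(-6724 + 22500 \left(- \frac{79}{165}\right)\right) - 12299 = \left(-6724 - \frac{118500}{11}\right) - 12299 = - \frac{192464}{11} - 12299 = - \frac{327753}{11}$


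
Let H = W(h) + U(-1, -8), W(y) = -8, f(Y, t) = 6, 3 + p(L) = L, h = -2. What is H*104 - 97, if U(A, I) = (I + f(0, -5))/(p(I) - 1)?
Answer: -2735/3 ≈ -911.67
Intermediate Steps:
p(L) = -3 + L
U(A, I) = (6 + I)/(-4 + I) (U(A, I) = (I + 6)/((-3 + I) - 1) = (6 + I)/(-4 + I))
H = -47/6 (H = -8 + (6 - 8)/(-4 - 8) = -8 - 2/(-12) = -8 - 1/12*(-2) = -8 + ⅙ = -47/6 ≈ -7.8333)
H*104 - 97 = -47/6*104 - 97 = -2444/3 - 97 = -2735/3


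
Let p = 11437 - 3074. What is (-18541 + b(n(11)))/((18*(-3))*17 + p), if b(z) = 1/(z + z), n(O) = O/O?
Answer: -37081/14890 ≈ -2.4903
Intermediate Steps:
n(O) = 1
b(z) = 1/(2*z)
p = 8363
(-18541 + b(n(11)))/((18*(-3))*17 + p) = (-18541 + (1/2)/1)/((18*(-3))*17 + 8363) = (-18541 + (1/2)*1)/(-54*17 + 8363) = (-18541 + 1/2)/(-918 + 8363) = -37081/2/7445 = -37081/2*1/7445 = -37081/14890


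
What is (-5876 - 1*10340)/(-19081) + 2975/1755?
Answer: 17045011/6697431 ≈ 2.5450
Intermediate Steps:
(-5876 - 1*10340)/(-19081) + 2975/1755 = (-5876 - 10340)*(-1/19081) + 2975*(1/1755) = -16216*(-1/19081) + 595/351 = 16216/19081 + 595/351 = 17045011/6697431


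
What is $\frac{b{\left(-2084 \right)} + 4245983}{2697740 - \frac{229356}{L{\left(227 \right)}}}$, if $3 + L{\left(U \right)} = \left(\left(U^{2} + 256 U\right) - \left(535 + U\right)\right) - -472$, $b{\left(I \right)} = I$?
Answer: $\frac{116015466963}{73748061041} \approx 1.5731$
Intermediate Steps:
$L{\left(U \right)} = -66 + U^{2} + 255 U$ ($L{\left(U \right)} = -3 - \left(63 - U^{2} - 255 U\right) = -3 + \left(\left(-535 + U^{2} + 255 U\right) + 472\right) = -3 + \left(-63 + U^{2} + 255 U\right) = -66 + U^{2} + 255 U$)
$\frac{b{\left(-2084 \right)} + 4245983}{2697740 - \frac{229356}{L{\left(227 \right)}}} = \frac{-2084 + 4245983}{2697740 - \frac{229356}{-66 + 227^{2} + 255 \cdot 227}} = \frac{4243899}{2697740 - \frac{229356}{-66 + 51529 + 57885}} = \frac{4243899}{2697740 - \frac{229356}{109348}} = \frac{4243899}{2697740 - \frac{57339}{27337}} = \frac{4243899}{\frac{73748061041}{27337}} = 4243899 \cdot \frac{27337}{73748061041} = \frac{116015466963}{73748061041}$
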